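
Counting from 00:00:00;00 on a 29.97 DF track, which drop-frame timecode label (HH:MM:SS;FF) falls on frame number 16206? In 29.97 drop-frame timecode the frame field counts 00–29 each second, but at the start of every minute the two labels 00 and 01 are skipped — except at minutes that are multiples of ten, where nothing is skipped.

00:09:00;24

Ten DF minutes hold 17982 frames, so frame 16206 lies in block 0 (frames 0–17981) with 16206 frames into that block.
The block's first minute is 1800 frames and the rest 1798 each; 16206 frames reaches minute 9, so 0 × 18 + 9 × 2 = 18 labels have been skipped so far.
Adding those back, label number 16206 + 18 = 16224 at 30 labels/s is 540 s + 24 f = 0 h 9 min 0 s frame 24, i.e. 00:09:00;24.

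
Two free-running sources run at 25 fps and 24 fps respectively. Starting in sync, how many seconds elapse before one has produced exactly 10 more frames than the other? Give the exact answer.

10 seconds

The gap grows by |24 − 25| = 1 frame per second.
Time for a 10-frame gap: 10 ÷ (1) = 10 s.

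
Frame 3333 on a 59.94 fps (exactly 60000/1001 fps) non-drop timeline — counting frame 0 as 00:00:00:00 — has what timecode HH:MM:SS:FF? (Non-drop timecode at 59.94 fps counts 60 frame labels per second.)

00:00:55:33

3333 ÷ 60 = 55 full seconds, remainder 33 frames.
55 s = 0 h 0 min 55 s.
Timecode: 00:00:55:33.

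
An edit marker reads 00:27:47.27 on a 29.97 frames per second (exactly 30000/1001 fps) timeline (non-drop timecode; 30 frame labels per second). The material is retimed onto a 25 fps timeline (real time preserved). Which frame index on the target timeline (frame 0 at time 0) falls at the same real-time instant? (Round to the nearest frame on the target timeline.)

Source frame index: (0×3600 + 27×60 + 47) × 30 + 27 = 50037.
Real time: 50037 / (30000/1001) = 16695679/10000 s.
Target frame: (16695679/10000) × (25) = 16695679/400 ≈ 41739.198 → 41739.

frame 41739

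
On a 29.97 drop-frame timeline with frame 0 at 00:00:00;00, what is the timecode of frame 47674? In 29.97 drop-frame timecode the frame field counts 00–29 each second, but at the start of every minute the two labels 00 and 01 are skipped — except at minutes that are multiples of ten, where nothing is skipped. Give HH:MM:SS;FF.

00:26:30;22

Each 10-minute DF block holds 10 × 60 × 30 − 9 × 2 = 17982 frames. 47674 ÷ 17982 → 2 full blocks, remainder 11710.
Within the partial block the first minute is 1800 frames and each further minute 1798, so 6 further minute boundaries passed. Total skipped labels = 18 × 2 + 2 × 6 = 48.
Non-drop label index = 47674 + 48 = 47722; at 30 labels/s that is 00:26:30:22, i.e. DF 00:26:30;22.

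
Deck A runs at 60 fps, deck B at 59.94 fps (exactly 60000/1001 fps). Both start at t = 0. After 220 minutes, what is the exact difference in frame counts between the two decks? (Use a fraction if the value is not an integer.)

72000/91 frames

220 min = 13200 s.
A emits 60 × 13200 = 792000 frames; B emits 60000/1001 × 13200 = 72000000/91.
Difference = 72000/91 frames (≈ 791.2088); B is behind A.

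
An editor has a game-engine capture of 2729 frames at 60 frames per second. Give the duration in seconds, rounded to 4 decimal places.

Running time = 2729 × 1/60 = 2729/60 s ≈ 45.4833 s.

45.4833 seconds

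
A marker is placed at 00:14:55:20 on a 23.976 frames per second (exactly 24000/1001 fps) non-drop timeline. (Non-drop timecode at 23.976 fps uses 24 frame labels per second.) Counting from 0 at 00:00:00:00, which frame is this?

Total seconds to the label: (0 × 3600 + 14 × 60 + 55) = 895.
Frame index = 895 × 24 + 20 = 21500.

frame 21500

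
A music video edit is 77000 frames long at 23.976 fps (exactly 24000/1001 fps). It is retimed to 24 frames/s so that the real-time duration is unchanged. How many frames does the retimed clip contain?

77077 frames

Target frames = source frames × (target rate / source rate) = 77000 × (24)/(24000/1001) = 77000 × 1001/1000 = 77077.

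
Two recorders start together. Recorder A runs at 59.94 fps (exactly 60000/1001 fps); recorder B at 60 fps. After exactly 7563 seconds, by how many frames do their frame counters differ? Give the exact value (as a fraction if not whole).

453780/1001 frames

A emits 60000/1001 × 7563 = 453780000/1001 frames; B emits 60 × 7563 = 453780.
Difference = 453780/1001 frames (≈ 453.3267); B is ahead of A.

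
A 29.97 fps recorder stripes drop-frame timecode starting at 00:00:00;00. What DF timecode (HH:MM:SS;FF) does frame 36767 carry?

00:20:26;23

Each 10-minute DF block holds 10 × 60 × 30 − 9 × 2 = 17982 frames. 36767 ÷ 17982 → 2 full blocks, remainder 803.
Within the partial block the first minute is 1800 frames and each further minute 1798, so 0 further minute boundaries passed. Total skipped labels = 18 × 2 + 2 × 0 = 36.
Non-drop label index = 36767 + 36 = 36803; at 30 labels/s that is 00:20:26:23, i.e. DF 00:20:26;23.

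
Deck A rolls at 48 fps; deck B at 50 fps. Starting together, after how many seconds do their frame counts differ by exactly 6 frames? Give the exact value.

The gap grows by |50 − 48| = 2 frames per second.
Time for a 6-frame gap: 6 ÷ (2) = 3 s.

3 seconds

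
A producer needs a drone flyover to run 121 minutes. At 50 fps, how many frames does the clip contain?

121 min = 7260 s.
Frames = 7260 × 50 = 363000.

363000 frames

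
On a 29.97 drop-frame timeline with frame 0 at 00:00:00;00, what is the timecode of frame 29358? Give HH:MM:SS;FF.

Ten DF minutes hold 17982 frames, so frame 29358 lies in block 1 (frames 17982–35963) with 11376 frames into that block.
The block's first minute is 1800 frames and the rest 1798 each; 11376 frames reaches minute 6, so 1 × 18 + 6 × 2 = 30 labels have been skipped so far.
Adding those back, label number 29358 + 30 = 29388 at 30 labels/s is 979 s + 18 f = 0 h 16 min 19 s frame 18, i.e. 00:16:19;18.

00:16:19;18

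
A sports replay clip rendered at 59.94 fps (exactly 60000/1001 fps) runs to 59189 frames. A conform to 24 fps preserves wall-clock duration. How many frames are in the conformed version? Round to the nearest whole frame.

23699 frames

Frames at target rate = 59189 × (24) / (60000/1001) = 59248189/2500 ≈ 23699.276.
Nearest whole frame: 23699.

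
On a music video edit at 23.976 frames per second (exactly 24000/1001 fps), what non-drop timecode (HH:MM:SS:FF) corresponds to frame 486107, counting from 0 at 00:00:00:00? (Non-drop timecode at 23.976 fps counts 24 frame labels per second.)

05:37:34:11

486107 ÷ 24 = 20254 full seconds, remainder 11 frames.
20254 s = 5 h 37 min 34 s.
Timecode: 05:37:34:11.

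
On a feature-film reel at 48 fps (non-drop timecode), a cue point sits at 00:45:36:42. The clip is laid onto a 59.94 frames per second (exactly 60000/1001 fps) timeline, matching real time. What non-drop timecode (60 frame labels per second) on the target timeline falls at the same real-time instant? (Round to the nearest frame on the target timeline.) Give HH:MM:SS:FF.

Source frame index: (0×3600 + 45×60 + 36) × 48 + 42 = 131370.
Real time: 131370 / (48) = 21895/8 s.
Target frame: (21895/8) × (60000/1001) = 164212500/1001 ≈ 164048.452 → 164048.
At 60 labels/s: frame 164048 → 00:45:34:08.

00:45:34:08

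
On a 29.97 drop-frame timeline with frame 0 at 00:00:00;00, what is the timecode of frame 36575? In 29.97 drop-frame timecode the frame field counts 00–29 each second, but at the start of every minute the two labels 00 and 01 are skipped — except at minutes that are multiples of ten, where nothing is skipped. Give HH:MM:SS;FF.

00:20:20;11

Each 10-minute DF block holds 10 × 60 × 30 − 9 × 2 = 17982 frames. 36575 ÷ 17982 → 2 full blocks, remainder 611.
Within the partial block the first minute is 1800 frames and each further minute 1798, so 0 further minute boundaries passed. Total skipped labels = 18 × 2 + 2 × 0 = 36.
Non-drop label index = 36575 + 36 = 36611; at 30 labels/s that is 00:20:20:11, i.e. DF 00:20:20;11.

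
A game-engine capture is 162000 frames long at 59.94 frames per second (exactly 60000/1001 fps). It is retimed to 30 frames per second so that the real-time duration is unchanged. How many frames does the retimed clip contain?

81081 frames

Target frames = source frames × (target rate / source rate) = 162000 × (30)/(60000/1001) = 162000 × 1001/2000 = 81081.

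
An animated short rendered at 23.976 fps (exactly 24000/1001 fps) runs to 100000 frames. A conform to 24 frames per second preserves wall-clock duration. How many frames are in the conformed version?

100100 frames

Target frames = source frames × (target rate / source rate) = 100000 × (24)/(24000/1001) = 100000 × 1001/1000 = 100100.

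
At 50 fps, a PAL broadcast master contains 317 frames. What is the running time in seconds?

6.34 seconds

Running time = 317 / (50) = 6.34 s.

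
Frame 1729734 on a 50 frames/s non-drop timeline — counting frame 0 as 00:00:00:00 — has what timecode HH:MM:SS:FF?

1729734 ÷ 50 = 34594 full seconds, remainder 34 frames.
34594 s = 9 h 36 min 34 s.
Timecode: 09:36:34:34.

09:36:34:34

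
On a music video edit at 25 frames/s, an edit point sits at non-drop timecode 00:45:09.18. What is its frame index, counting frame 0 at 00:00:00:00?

67743

Total seconds to the label: (0 × 3600 + 45 × 60 + 9) = 2709.
Frame index = 2709 × 25 + 18 = 67743.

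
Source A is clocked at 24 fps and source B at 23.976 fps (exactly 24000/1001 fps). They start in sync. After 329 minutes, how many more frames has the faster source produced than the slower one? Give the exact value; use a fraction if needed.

67680/143 frames

329 min = 19740 s.
A emits 24 × 19740 = 473760 frames; B emits 24000/1001 × 19740 = 67680000/143.
Difference = 67680/143 frames (≈ 473.2867); B is behind A.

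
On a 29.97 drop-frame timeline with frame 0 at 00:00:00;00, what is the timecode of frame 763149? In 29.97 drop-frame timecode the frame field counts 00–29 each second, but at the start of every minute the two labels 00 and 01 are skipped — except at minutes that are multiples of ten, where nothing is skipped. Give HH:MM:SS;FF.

07:04:23;23

Each 10-minute DF block holds 10 × 60 × 30 − 9 × 2 = 17982 frames. 763149 ÷ 17982 → 42 full blocks, remainder 7905.
Within the partial block the first minute is 1800 frames and each further minute 1798, so 4 further minute boundaries passed. Total skipped labels = 18 × 42 + 2 × 4 = 764.
Non-drop label index = 763149 + 764 = 763913; at 30 labels/s that is 07:04:23:23, i.e. DF 07:04:23;23.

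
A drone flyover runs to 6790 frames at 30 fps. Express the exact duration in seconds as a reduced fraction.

679/3 seconds

Running time = 6790 ÷ (30) = 6790 × 1/30 = 679/3 s.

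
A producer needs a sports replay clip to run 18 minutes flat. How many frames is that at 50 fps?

54000 frames

18 min = 1080 s.
Frames = 1080 × 50 = 54000.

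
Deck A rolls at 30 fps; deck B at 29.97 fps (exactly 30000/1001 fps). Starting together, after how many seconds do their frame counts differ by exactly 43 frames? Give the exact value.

The gap grows by |30000/1001 − 30| = 30/1001 frames per second.
Time for a 43-frame gap: 43 ÷ (30/1001) = 43043/30 s.

43043/30 seconds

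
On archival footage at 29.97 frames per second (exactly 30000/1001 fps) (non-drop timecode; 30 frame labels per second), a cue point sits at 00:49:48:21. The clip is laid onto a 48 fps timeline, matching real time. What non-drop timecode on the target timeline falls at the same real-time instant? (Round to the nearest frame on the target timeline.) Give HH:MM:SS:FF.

00:49:51:33

Source frame index: (0×3600 + 49×60 + 48) × 30 + 21 = 89661.
Real time: 89661 / (30000/1001) = 29916887/10000 s.
Target frame: (29916887/10000) × (48) = 89750661/625 ≈ 143601.058 → 143601.
At 48 labels/s: frame 143601 → 00:49:51:33.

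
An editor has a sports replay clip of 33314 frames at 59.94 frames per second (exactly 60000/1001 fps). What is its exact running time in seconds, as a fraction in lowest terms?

16673657/30000 seconds

Running time = 33314 ÷ (60000/1001) = 33314 × 1001/60000 = 16673657/30000 s.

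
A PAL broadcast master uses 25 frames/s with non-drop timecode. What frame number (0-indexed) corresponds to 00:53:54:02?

Total seconds to the label: (0 × 3600 + 53 × 60 + 54) = 3234.
Frame index = 3234 × 25 + 2 = 80852.

80852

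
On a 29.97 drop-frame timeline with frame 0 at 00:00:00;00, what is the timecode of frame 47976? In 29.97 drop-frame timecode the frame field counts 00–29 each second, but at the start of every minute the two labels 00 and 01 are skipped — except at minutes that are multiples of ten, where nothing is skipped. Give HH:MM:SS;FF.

00:26:40;24

Ten DF minutes hold 17982 frames, so frame 47976 lies in block 2 (frames 35964–53945) with 12012 frames into that block.
The block's first minute is 1800 frames and the rest 1798 each; 12012 frames reaches minute 6, so 2 × 18 + 6 × 2 = 48 labels have been skipped so far.
Adding those back, label number 47976 + 48 = 48024 at 30 labels/s is 1600 s + 24 f = 0 h 26 min 40 s frame 24, i.e. 00:26:40;24.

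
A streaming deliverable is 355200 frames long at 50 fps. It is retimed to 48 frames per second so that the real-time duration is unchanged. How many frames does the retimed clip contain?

340992 frames

Target frames = source frames × (target rate / source rate) = 355200 × (48)/(50) = 355200 × 24/25 = 340992.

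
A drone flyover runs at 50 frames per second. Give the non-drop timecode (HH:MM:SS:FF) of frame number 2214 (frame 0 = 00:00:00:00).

2214 ÷ 50 = 44 full seconds, remainder 14 frames.
44 s = 0 h 0 min 44 s.
Timecode: 00:00:44:14.

00:00:44:14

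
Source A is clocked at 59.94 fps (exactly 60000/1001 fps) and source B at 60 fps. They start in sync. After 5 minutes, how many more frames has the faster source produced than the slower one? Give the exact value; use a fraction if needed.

18000/1001 frames

5 min = 300 s.
A emits 60000/1001 × 300 = 18000000/1001 frames; B emits 60 × 300 = 18000.
Difference = 18000/1001 frames (≈ 17.9820); B is ahead of A.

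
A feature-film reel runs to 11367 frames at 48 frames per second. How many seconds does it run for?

Running time = 11367 / (48) = 236.8125 s.

236.8125 seconds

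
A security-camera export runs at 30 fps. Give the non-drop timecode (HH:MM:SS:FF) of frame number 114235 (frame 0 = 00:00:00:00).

114235 ÷ 30 = 3807 full seconds, remainder 25 frames.
3807 s = 1 h 3 min 27 s.
Timecode: 01:03:27:25.

01:03:27:25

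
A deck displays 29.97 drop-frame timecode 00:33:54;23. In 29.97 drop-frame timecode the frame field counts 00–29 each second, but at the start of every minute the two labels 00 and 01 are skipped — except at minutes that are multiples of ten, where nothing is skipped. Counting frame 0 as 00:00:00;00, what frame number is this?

60983

Complete 10-minute blocks: 3, each 17982 frames → 53946.
Remaining 3 whole minutes in the current block: 1800 + 2 × 1798 = 5396 frames.
Within the current minute: 54 × 30 + 23 − 2 = 1641 (labels ;00/;01 skipped at this minute). Total = 53946 + 5396 + 1641 = 60983.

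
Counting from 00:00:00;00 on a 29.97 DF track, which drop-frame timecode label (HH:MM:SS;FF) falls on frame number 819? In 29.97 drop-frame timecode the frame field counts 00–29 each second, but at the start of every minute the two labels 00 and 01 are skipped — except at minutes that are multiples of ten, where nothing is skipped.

Ten DF minutes hold 17982 frames, so frame 819 lies in block 0 (frames 0–17981) with 819 frames into that block.
The block's first minute is 1800 frames and the rest 1798 each; 819 frames reaches minute 0, so 0 × 18 + 0 × 2 = 0 labels have been skipped so far.
Adding those back, label number 819 + 0 = 819 at 30 labels/s is 27 s + 9 f = 0 h 0 min 27 s frame 9, i.e. 00:00:27;09.

00:00:27;09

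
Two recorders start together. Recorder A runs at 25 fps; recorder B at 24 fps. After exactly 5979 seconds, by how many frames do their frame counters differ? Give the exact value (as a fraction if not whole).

5979 frames

A emits 25 × 5979 = 149475 frames; B emits 24 × 5979 = 143496.
Difference = 5979 frames; B is behind A.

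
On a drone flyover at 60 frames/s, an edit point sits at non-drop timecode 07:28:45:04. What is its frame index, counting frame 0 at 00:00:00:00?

Total seconds to the label: (7 × 3600 + 28 × 60 + 45) = 26925.
Frame index = 26925 × 60 + 4 = 1615504.

1615504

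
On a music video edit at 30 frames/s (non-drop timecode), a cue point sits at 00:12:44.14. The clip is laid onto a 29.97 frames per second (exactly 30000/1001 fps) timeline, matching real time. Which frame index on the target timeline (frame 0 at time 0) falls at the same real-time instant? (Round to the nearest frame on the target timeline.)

Source frame index: (0×3600 + 12×60 + 44) × 30 + 14 = 22934.
Real time: 22934 / (30) = 11467/15 s.
Target frame: (11467/15) × (30000/1001) = 22934000/1001 ≈ 22911.089 → 22911.

frame 22911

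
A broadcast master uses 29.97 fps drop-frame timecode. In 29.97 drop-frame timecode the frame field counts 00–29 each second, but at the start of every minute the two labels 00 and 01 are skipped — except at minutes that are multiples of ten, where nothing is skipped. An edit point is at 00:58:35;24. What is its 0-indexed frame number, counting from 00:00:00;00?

105368

Complete 10-minute blocks: 5, each 17982 frames → 89910.
Remaining 8 whole minutes in the current block: 1800 + 7 × 1798 = 14386 frames.
Within the current minute: 35 × 30 + 24 − 2 = 1072 (labels ;00/;01 skipped at this minute). Total = 89910 + 14386 + 1072 = 105368.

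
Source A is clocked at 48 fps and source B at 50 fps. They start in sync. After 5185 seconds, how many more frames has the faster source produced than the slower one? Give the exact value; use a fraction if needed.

A emits 48 × 5185 = 248880 frames; B emits 50 × 5185 = 259250.
Difference = 10370 frames; B is ahead of A.

10370 frames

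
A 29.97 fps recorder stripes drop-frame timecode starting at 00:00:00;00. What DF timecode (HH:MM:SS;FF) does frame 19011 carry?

Ten DF minutes hold 17982 frames, so frame 19011 lies in block 1 (frames 17982–35963) with 1029 frames into that block.
The block's first minute is 1800 frames and the rest 1798 each; 1029 frames reaches minute 0, so 1 × 18 + 0 × 2 = 18 labels have been skipped so far.
Adding those back, label number 19011 + 18 = 19029 at 30 labels/s is 634 s + 9 f = 0 h 10 min 34 s frame 9, i.e. 00:10:34;09.

00:10:34;09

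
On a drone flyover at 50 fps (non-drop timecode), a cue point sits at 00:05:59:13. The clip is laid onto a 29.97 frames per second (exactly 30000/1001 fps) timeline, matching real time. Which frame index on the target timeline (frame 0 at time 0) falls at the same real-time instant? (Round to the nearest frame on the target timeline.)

Source frame index: (0×3600 + 5×60 + 59) × 50 + 13 = 17963.
Real time: 17963 / (50) = 17963/50 s.
Target frame: (17963/50) × (30000/1001) = 979800/91 ≈ 10767.033 → 10767.

frame 10767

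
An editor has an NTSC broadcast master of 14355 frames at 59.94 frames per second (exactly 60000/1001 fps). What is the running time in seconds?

Running time = 14355 / (60000/1001) = 239.48925 s.

239.48925 seconds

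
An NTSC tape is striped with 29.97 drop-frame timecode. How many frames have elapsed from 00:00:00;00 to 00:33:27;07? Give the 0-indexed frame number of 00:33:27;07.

60157

Complete 10-minute blocks: 3, each 17982 frames → 53946.
Remaining 3 whole minutes in the current block: 1800 + 2 × 1798 = 5396 frames.
Within the current minute: 27 × 30 + 7 − 2 = 815 (labels ;00/;01 skipped at this minute). Total = 53946 + 5396 + 815 = 60157.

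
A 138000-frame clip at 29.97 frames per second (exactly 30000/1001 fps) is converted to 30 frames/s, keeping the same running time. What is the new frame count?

138138 frames

Target frames = source frames × (target rate / source rate) = 138000 × (30)/(30000/1001) = 138000 × 1001/1000 = 138138.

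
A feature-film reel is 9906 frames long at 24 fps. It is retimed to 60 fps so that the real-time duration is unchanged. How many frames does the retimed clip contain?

Frames at target rate = 9906 × (60) / (24) = 24765.

24765 frames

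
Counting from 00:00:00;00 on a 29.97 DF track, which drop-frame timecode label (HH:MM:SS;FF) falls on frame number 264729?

02:27:13;05

Ten DF minutes hold 17982 frames, so frame 264729 lies in block 14 (frames 251748–269729) with 12981 frames into that block.
The block's first minute is 1800 frames and the rest 1798 each; 12981 frames reaches minute 7, so 14 × 18 + 7 × 2 = 266 labels have been skipped so far.
Adding those back, label number 264729 + 266 = 264995 at 30 labels/s is 8833 s + 5 f = 2 h 27 min 13 s frame 5, i.e. 02:27:13;05.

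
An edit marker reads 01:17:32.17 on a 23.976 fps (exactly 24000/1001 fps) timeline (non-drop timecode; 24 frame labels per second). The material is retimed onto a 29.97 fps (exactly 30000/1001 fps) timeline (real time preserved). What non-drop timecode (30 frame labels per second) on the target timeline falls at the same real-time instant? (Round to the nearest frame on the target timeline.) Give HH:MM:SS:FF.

Source frame index: (1×3600 + 17×60 + 32) × 24 + 17 = 111665.
Real time: 111665 / (24000/1001) = 22355333/4800 s.
Target frame: (22355333/4800) × (30000/1001) = 558325/4 ≈ 139581.250 → 139581.
At 30 labels/s: frame 139581 → 01:17:32:21.

01:17:32:21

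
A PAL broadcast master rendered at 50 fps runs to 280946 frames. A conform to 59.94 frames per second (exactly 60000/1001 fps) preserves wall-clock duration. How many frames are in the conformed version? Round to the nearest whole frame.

Frames at target rate = 280946 × (60000/1001) / (50) = 337135200/1001 ≈ 336798.402.
Nearest whole frame: 336798.

336798 frames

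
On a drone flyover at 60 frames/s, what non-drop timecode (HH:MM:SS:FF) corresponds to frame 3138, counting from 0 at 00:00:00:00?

3138 ÷ 60 = 52 full seconds, remainder 18 frames.
52 s = 0 h 0 min 52 s.
Timecode: 00:00:52:18.

00:00:52:18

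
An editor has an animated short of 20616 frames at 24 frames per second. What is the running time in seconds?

859 seconds

Running time = 20616 / (24) = 859 s.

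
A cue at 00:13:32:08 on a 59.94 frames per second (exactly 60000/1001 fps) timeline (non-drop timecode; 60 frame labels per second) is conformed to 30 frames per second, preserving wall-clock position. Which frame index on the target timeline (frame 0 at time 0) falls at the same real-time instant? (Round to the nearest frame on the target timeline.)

frame 24388

Source frame index: (0×3600 + 13×60 + 32) × 60 + 8 = 48728.
Real time: 48728 / (60000/1001) = 6097091/7500 s.
Target frame: (6097091/7500) × (30) = 6097091/250 ≈ 24388.364 → 24388.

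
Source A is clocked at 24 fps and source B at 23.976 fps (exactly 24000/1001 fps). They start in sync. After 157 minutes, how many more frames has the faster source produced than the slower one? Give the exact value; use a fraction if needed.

226080/1001 frames

157 min = 9420 s.
A emits 24 × 9420 = 226080 frames; B emits 24000/1001 × 9420 = 226080000/1001.
Difference = 226080/1001 frames (≈ 225.8541); B is behind A.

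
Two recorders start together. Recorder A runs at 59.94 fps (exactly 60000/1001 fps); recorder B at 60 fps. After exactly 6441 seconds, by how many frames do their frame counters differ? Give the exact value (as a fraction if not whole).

386460/1001 frames

A emits 60000/1001 × 6441 = 386460000/1001 frames; B emits 60 × 6441 = 386460.
Difference = 386460/1001 frames (≈ 386.0739); B is ahead of A.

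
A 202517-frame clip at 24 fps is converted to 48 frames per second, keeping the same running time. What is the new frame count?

405034 frames

Frames at target rate = 202517 × (48) / (24) = 405034.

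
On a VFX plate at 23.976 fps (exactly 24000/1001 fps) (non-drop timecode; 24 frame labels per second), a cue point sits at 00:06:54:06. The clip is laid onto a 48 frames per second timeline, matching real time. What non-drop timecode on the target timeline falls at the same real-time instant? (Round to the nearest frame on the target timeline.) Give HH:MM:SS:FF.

00:06:54:32

Source frame index: (0×3600 + 6×60 + 54) × 24 + 6 = 9942.
Real time: 9942 / (24000/1001) = 1658657/4000 s.
Target frame: (1658657/4000) × (48) = 4975971/250 ≈ 19903.884 → 19904.
At 48 labels/s: frame 19904 → 00:06:54:32.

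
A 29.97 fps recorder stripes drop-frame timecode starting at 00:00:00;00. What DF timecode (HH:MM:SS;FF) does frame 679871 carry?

Each 10-minute DF block holds 10 × 60 × 30 − 9 × 2 = 17982 frames. 679871 ÷ 17982 → 37 full blocks, remainder 14537.
Within the partial block the first minute is 1800 frames and each further minute 1798, so 8 further minute boundaries passed. Total skipped labels = 18 × 37 + 2 × 8 = 682.
Non-drop label index = 679871 + 682 = 680553; at 30 labels/s that is 06:18:05:03, i.e. DF 06:18:05;03.

06:18:05;03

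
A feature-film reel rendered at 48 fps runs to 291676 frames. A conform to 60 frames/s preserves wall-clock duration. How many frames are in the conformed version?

Target frames = source frames × (target rate / source rate) = 291676 × (60)/(48) = 291676 × 5/4 = 364595.

364595 frames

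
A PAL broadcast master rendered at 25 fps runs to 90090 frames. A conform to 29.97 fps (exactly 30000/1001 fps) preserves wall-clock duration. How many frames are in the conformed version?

Target frames = source frames × (target rate / source rate) = 90090 × (30000/1001)/(25) = 90090 × 1200/1001 = 108000.

108000 frames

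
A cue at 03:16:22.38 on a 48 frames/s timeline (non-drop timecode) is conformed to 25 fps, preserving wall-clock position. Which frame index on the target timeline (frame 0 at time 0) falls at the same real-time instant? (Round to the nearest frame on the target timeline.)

Source frame index: (3×3600 + 16×60 + 22) × 48 + 38 = 565574.
Real time: 565574 / (48) = 282787/24 s.
Target frame: (282787/24) × (25) = 7069675/24 ≈ 294569.792 → 294570.

frame 294570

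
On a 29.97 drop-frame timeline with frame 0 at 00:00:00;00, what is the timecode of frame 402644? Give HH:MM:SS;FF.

Ten DF minutes hold 17982 frames, so frame 402644 lies in block 22 (frames 395604–413585) with 7040 frames into that block.
The block's first minute is 1800 frames and the rest 1798 each; 7040 frames reaches minute 3, so 22 × 18 + 3 × 2 = 402 labels have been skipped so far.
Adding those back, label number 402644 + 402 = 403046 at 30 labels/s is 13434 s + 26 f = 3 h 43 min 54 s frame 26, i.e. 03:43:54;26.

03:43:54;26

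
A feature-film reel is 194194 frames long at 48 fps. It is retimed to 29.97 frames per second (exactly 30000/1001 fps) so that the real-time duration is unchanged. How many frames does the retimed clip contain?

121250 frames

Target frames = source frames × (target rate / source rate) = 194194 × (30000/1001)/(48) = 194194 × 625/1001 = 121250.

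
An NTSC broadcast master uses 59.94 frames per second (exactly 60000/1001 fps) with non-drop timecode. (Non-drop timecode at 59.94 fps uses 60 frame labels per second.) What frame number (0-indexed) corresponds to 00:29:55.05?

frame 107705

Total seconds to the label: (0 × 3600 + 29 × 60 + 55) = 1795.
Frame index = 1795 × 60 + 5 = 107705.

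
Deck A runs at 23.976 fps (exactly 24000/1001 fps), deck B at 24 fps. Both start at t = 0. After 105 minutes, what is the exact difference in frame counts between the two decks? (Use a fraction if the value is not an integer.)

21600/143 frames

105 min = 6300 s.
A emits 24000/1001 × 6300 = 21600000/143 frames; B emits 24 × 6300 = 151200.
Difference = 21600/143 frames (≈ 151.0490); B is ahead of A.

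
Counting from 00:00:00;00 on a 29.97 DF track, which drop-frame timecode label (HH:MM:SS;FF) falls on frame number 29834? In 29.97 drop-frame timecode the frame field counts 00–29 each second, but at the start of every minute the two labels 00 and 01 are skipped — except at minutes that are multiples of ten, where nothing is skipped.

Ten DF minutes hold 17982 frames, so frame 29834 lies in block 1 (frames 17982–35963) with 11852 frames into that block.
The block's first minute is 1800 frames and the rest 1798 each; 11852 frames reaches minute 6, so 1 × 18 + 6 × 2 = 30 labels have been skipped so far.
Adding those back, label number 29834 + 30 = 29864 at 30 labels/s is 995 s + 14 f = 0 h 16 min 35 s frame 14, i.e. 00:16:35;14.

00:16:35;14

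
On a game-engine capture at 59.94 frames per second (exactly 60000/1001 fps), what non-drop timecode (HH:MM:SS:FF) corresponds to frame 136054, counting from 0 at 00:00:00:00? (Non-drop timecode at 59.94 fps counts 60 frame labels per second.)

136054 ÷ 60 = 2267 full seconds, remainder 34 frames.
2267 s = 0 h 37 min 47 s.
Timecode: 00:37:47:34.

00:37:47:34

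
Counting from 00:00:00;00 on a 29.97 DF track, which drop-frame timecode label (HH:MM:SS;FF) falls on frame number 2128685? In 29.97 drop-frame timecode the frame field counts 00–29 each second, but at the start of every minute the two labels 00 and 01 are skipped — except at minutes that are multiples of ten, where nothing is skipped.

19:43:47;05

Ten DF minutes hold 17982 frames, so frame 2128685 lies in block 118 (frames 2121876–2139857) with 6809 frames into that block.
The block's first minute is 1800 frames and the rest 1798 each; 6809 frames reaches minute 3, so 118 × 18 + 3 × 2 = 2130 labels have been skipped so far.
Adding those back, label number 2128685 + 2130 = 2130815 at 30 labels/s is 71027 s + 5 f = 19 h 43 min 47 s frame 5, i.e. 19:43:47;05.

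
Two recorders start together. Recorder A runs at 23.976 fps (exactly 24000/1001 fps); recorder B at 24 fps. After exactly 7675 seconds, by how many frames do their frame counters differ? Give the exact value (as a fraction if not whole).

184200/1001 frames

A emits 24000/1001 × 7675 = 184200000/1001 frames; B emits 24 × 7675 = 184200.
Difference = 184200/1001 frames (≈ 184.0160); B is ahead of A.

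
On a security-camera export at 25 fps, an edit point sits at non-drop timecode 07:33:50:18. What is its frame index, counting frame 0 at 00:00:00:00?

frame 680768

Total seconds to the label: (7 × 3600 + 33 × 60 + 50) = 27230.
Frame index = 27230 × 25 + 18 = 680768.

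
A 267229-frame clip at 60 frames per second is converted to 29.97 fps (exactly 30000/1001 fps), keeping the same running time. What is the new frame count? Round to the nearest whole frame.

133481 frames

Frames at target rate = 267229 × (30000/1001) / (60) = 133614500/1001 ≈ 133481.019.
Nearest whole frame: 133481.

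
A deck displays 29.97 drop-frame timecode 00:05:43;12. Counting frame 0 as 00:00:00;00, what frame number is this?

As if non-drop at 30 labels/s: (0 × 3600 + 5 × 60 + 43) × 30 + 12 = 10302.
Minute boundaries passed: 5; those not divisible by 10: 5 − 0 = 5; dropped labels = 2 × 5 = 10.
Actual frame index = 10302 − 10 = 10292.

10292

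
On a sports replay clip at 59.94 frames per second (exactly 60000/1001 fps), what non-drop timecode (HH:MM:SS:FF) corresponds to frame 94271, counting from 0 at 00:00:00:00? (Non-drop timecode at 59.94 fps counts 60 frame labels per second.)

94271 ÷ 60 = 1571 full seconds, remainder 11 frames.
1571 s = 0 h 26 min 11 s.
Timecode: 00:26:11:11.

00:26:11:11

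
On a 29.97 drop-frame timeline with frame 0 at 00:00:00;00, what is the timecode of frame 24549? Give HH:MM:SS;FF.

Ten DF minutes hold 17982 frames, so frame 24549 lies in block 1 (frames 17982–35963) with 6567 frames into that block.
The block's first minute is 1800 frames and the rest 1798 each; 6567 frames reaches minute 3, so 1 × 18 + 3 × 2 = 24 labels have been skipped so far.
Adding those back, label number 24549 + 24 = 24573 at 30 labels/s is 819 s + 3 f = 0 h 13 min 39 s frame 3, i.e. 00:13:39;03.

00:13:39;03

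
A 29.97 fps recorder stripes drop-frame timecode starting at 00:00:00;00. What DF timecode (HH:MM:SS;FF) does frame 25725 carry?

Each 10-minute DF block holds 10 × 60 × 30 − 9 × 2 = 17982 frames. 25725 ÷ 17982 → 1 full block, remainder 7743.
Within the partial block the first minute is 1800 frames and each further minute 1798, so 4 further minute boundaries passed. Total skipped labels = 18 × 1 + 2 × 4 = 26.
Non-drop label index = 25725 + 26 = 25751; at 30 labels/s that is 00:14:18:11, i.e. DF 00:14:18;11.

00:14:18;11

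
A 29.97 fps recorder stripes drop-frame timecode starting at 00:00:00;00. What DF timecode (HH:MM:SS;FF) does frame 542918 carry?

Each 10-minute DF block holds 10 × 60 × 30 − 9 × 2 = 17982 frames. 542918 ÷ 17982 → 30 full blocks, remainder 3458.
Within the partial block the first minute is 1800 frames and each further minute 1798, so 1 further minute boundary passed. Total skipped labels = 18 × 30 + 2 × 1 = 542.
Non-drop label index = 542918 + 542 = 543460; at 30 labels/s that is 05:01:55:10, i.e. DF 05:01:55;10.

05:01:55;10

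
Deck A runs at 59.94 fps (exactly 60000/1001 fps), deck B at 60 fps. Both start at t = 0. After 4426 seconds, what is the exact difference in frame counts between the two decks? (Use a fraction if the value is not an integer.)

265560/1001 frames

A emits 60000/1001 × 4426 = 265560000/1001 frames; B emits 60 × 4426 = 265560.
Difference = 265560/1001 frames (≈ 265.2947); B is ahead of A.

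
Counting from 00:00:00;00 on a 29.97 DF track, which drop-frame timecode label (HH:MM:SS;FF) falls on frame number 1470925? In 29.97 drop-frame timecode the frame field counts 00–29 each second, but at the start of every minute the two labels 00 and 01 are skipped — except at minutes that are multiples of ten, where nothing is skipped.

Ten DF minutes hold 17982 frames, so frame 1470925 lies in block 81 (frames 1456542–1474523) with 14383 frames into that block.
The block's first minute is 1800 frames and the rest 1798 each; 14383 frames reaches minute 7, so 81 × 18 + 7 × 2 = 1472 labels have been skipped so far.
Adding those back, label number 1470925 + 1472 = 1472397 at 30 labels/s is 49079 s + 27 f = 13 h 37 min 59 s frame 27, i.e. 13:37:59;27.

13:37:59;27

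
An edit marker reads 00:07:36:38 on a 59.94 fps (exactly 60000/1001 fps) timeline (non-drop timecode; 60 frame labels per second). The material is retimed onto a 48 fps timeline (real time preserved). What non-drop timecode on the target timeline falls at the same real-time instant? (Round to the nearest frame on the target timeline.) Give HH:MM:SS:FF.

00:07:37:04

Source frame index: (0×3600 + 7×60 + 36) × 60 + 38 = 27398.
Real time: 27398 / (60000/1001) = 13712699/30000 s.
Target frame: (13712699/30000) × (48) = 13712699/625 ≈ 21940.318 → 21940.
At 48 labels/s: frame 21940 → 00:07:37:04.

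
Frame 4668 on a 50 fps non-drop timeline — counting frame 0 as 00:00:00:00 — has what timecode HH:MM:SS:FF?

00:01:33:18

4668 ÷ 50 = 93 full seconds, remainder 18 frames.
93 s = 0 h 1 min 33 s.
Timecode: 00:01:33:18.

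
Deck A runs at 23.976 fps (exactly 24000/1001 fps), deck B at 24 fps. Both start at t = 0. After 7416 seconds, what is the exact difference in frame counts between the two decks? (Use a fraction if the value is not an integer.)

177984/1001 frames

A emits 24000/1001 × 7416 = 177984000/1001 frames; B emits 24 × 7416 = 177984.
Difference = 177984/1001 frames (≈ 177.8062); B is ahead of A.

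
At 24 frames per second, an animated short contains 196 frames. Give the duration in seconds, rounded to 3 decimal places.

Running time = 196 × 1/24 = 49/6 s ≈ 8.167 s.

8.167 seconds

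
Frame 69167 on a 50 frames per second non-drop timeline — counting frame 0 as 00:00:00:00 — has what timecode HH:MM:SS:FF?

69167 ÷ 50 = 1383 full seconds, remainder 17 frames.
1383 s = 0 h 23 min 3 s.
Timecode: 00:23:03:17.

00:23:03:17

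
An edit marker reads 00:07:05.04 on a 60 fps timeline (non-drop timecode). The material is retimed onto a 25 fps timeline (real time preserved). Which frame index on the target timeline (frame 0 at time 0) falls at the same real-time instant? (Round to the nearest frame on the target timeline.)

frame 10627

Source frame index: (0×3600 + 7×60 + 5) × 60 + 4 = 25504.
Real time: 25504 / (60) = 6376/15 s.
Target frame: (6376/15) × (25) = 31880/3 ≈ 10626.667 → 10627.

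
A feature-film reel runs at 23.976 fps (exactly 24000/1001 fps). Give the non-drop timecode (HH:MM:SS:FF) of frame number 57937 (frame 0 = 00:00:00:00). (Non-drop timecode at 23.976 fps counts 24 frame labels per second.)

57937 ÷ 24 = 2414 full seconds, remainder 1 frame.
2414 s = 0 h 40 min 14 s.
Timecode: 00:40:14:01.

00:40:14:01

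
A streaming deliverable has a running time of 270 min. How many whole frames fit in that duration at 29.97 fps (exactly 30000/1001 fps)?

485514 frames

270 min = 16200 s.
Frames = 16200 × 30000/1001 = 486000000/1001 ≈ 485514.4855.
Complete frames: 485514.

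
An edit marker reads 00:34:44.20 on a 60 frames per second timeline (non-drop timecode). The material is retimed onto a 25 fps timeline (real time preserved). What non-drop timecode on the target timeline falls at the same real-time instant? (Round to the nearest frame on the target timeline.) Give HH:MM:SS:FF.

00:34:44:08

Source frame index: (0×3600 + 34×60 + 44) × 60 + 20 = 125060.
Real time: 125060 / (60) = 6253/3 s.
Target frame: (6253/3) × (25) = 156325/3 ≈ 52108.333 → 52108.
At 25 labels/s: frame 52108 → 00:34:44:08.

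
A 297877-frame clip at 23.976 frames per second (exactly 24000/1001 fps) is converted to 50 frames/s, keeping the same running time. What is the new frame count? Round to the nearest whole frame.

621198 frames

Frames at target rate = 297877 × (50) / (24000/1001) = 298174877/480 ≈ 621197.660.
Nearest whole frame: 621198.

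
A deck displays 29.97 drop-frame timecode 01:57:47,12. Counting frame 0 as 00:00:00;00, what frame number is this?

As if non-drop at 30 labels/s: (1 × 3600 + 57 × 60 + 47) × 30 + 12 = 212022.
Minute boundaries passed: 117; those not divisible by 10: 117 − 11 = 106; dropped labels = 2 × 106 = 212.
Actual frame index = 212022 − 212 = 211810.

211810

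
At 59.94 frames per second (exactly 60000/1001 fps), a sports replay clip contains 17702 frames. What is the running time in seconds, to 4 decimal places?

295.3284 seconds

Running time = 17702 × 1001/60000 = 8859851/30000 s ≈ 295.3284 s.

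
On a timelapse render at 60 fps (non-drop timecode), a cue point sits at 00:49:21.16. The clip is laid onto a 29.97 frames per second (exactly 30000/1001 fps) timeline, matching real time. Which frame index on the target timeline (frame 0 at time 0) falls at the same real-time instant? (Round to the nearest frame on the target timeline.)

frame 88749

Source frame index: (0×3600 + 49×60 + 21) × 60 + 16 = 177676.
Real time: 177676 / (60) = 44419/15 s.
Target frame: (44419/15) × (30000/1001) = 88838000/1001 ≈ 88749.251 → 88749.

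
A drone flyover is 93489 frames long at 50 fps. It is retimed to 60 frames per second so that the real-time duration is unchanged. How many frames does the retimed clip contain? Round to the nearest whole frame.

Frames at target rate = 93489 × (60) / (50) = 560934/5 ≈ 112186.800.
Nearest whole frame: 112187.

112187 frames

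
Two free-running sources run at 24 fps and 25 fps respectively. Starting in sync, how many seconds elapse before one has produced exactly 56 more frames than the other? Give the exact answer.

56 seconds

The gap grows by |25 − 24| = 1 frame per second.
Time for a 56-frame gap: 56 ÷ (1) = 56 s.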